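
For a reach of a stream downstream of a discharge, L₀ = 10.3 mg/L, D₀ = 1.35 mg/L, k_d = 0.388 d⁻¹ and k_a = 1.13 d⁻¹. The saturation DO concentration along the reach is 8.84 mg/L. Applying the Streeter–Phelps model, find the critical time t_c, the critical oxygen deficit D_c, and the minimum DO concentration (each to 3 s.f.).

At the critical point dD/dt = 0, so k_d L₀ e^(−k_d t) = k_a D. Substituting D(t) from the Streeter–Phelps equation and solving for t gives
t_c = ln[(k_a/k_d)(1 − D₀(k_a−k_d)/(k_d L₀))] / (k_a−k_d).
Here k_a−k_d = 0.7420 d⁻¹ and 1 − D₀(k_a−k_d)/(k_d L₀) = 1 − 1.35×0.7420/(0.388×10.3) = 0.7493, so
t_c = ln(2.912 × 0.7493) / 0.7420 = 0.7804 / 0.7420 = 1.052 d.
L(t_c) = L₀ e^(−k_d t_c) = 10.3 × 0.6649 = 6.849 mg/L, and at the critical point k_a D_c = k_d L, so D_c = (0.388/1.13) × 6.849 = 2.352 mg/L.
Minimum DO = C_s − D_c = 8.84 − 2.352 = 6.488 mg/L.

t_c ≈ 1.05 d; D_c ≈ 2.35 mg/L; min DO ≈ 6.49 mg/L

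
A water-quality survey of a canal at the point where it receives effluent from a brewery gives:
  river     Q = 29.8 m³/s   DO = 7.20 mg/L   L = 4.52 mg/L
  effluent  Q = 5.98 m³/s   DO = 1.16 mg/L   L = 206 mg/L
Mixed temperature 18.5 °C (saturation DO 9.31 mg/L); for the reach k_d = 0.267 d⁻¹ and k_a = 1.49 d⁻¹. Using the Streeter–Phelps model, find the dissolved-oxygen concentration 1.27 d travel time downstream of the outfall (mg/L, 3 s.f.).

Mixed DO = (29.8×7.20 + 5.98×1.16)/(29.8+5.98) = 221.5/35.78 = 6.191 mg/L.
Mixed L₀ = (29.8×4.52 + 5.98×206)/(35.78) = 1367/35.78 = 38.19 mg/L.
Initial deficit D₀ = C_s − DO₀ = 9.31 − 6.191 = 3.119 mg/L.
D(1.27) = [0.267×38.19/(1.49−0.267)](e^(−0.267×1.27) − e^(−1.49×1.27)) + 3.119 e^(−1.49×1.27)
= 8.338 × (0.7124 − 0.1507) + 3.119 × 0.1507 = 5.154 mg/L.
DO = 9.31 − 5.154 = 4.156 mg/L.

DO ≈ 4.16 mg/L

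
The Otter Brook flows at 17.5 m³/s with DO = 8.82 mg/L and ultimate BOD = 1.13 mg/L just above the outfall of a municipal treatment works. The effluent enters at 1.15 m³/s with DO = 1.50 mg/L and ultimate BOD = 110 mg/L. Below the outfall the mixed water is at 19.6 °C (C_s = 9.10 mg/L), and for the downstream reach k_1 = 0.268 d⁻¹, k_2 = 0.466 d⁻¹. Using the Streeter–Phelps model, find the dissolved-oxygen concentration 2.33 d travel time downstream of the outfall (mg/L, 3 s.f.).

Mixed DO = (17.5×8.82 + 1.15×1.50)/(17.5+1.15) = 156.1/18.65 = 8.369 mg/L.
Mixed L₀ = (17.5×1.13 + 1.15×110)/(18.65) = 146.3/18.65 = 7.843 mg/L.
Initial deficit D₀ = C_s − DO₀ = 9.10 − 8.369 = 0.7314 mg/L.
D(2.33) = [0.268×7.843/(0.466−0.268)](e^(−0.268×2.33) − e^(−0.466×2.33)) + 0.7314 e^(−0.466×2.33)
= 10.62 × (0.5356 − 0.3376) + 0.7314 × 0.3376 = 2.348 mg/L.
DO = 9.10 − 2.348 = 6.752 mg/L.

DO ≈ 6.75 mg/L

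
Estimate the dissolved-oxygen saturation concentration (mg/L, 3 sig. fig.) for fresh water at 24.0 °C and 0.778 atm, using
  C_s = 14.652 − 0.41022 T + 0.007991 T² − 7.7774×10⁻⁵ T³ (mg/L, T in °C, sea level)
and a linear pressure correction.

At sea level: C_s = 14.652 − 0.41022×24.0 + 0.007991×24.0² − 7.7774×10⁻⁵×24.0³ = 8.334 mg/L.
Pressure correction: C_s' = 8.334 × 0.778 = 6.484 mg/L.

C_s ≈ 6.48 mg/L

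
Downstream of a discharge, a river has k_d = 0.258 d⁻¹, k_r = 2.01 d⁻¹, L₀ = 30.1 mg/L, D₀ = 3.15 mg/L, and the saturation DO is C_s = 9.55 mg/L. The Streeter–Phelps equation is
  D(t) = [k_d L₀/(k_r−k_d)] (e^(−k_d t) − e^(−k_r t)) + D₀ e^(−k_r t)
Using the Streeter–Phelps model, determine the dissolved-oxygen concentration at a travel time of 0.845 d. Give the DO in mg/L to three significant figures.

k_d L₀/(k_r−k_d) = 0.258×30.1/(2.01−0.258) = 7.766/1.752 = 4.433 mg/L.
e^(−k_d t) = e^(−0.258×0.8450) = 0.8041; e^(−k_r t) = e^(−2.01×0.8450) = 0.1830.
D = 4.433 × (0.8041 − 0.1830) + 3.15 × 0.1830 = 2.753 + 0.5763 = 3.330 mg/L.
DO = C_s − D = 9.55 − 3.330 = 6.220 mg/L.

DO ≈ 6.22 mg/L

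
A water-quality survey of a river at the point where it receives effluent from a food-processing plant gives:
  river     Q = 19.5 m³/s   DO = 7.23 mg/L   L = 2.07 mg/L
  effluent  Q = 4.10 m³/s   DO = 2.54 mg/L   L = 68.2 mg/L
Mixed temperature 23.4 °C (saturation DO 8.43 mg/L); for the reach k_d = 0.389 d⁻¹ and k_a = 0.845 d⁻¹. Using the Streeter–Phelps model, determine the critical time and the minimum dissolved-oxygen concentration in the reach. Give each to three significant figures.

t_c ≈ 1.28 d; minimum DO ≈ 4.64 mg/L

Mixed DO = (19.5×7.23 + 4.10×2.54)/(19.5+4.10) = 151.4/23.60 = 6.415 mg/L.
Mixed L₀ = (19.5×2.07 + 4.10×68.2)/(23.60) = 320.0/23.60 = 13.56 mg/L.
Initial deficit D₀ = C_s − DO₀ = 8.43 − 6.415 = 2.015 mg/L.
t_c = (1/0.4560) ln[(0.845/0.389)(1 − 2.015×0.4560/(0.389×13.56))] = 2.193 × ln(1.794) = 1.282 d.
D_c = (0.389/0.845) × 13.56 × e^(−0.389×1.282) = 0.4604 × 13.56 × 0.6074 = 3.792 mg/L.
Minimum DO = 8.43 − 3.792 = 4.638 mg/L.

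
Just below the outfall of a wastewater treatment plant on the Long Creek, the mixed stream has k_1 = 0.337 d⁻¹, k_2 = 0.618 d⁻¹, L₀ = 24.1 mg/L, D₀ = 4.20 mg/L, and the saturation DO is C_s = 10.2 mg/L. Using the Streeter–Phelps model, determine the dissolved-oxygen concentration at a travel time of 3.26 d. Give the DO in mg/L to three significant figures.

k_1 L₀/(k_2−k_1) = 0.337×24.1/(0.618−0.337) = 8.122/0.2810 = 28.90 mg/L.
e^(−k_1 t) = e^(−0.337×3.260) = 0.3333; e^(−k_2 t) = e^(−0.618×3.260) = 0.1334.
D = 28.90 × (0.3333 − 0.1334) + 4.20 × 0.1334 = 5.780 + 0.5601 = 6.340 mg/L.
DO = C_s − D = 10.2 − 6.340 = 3.860 mg/L.

DO ≈ 3.86 mg/L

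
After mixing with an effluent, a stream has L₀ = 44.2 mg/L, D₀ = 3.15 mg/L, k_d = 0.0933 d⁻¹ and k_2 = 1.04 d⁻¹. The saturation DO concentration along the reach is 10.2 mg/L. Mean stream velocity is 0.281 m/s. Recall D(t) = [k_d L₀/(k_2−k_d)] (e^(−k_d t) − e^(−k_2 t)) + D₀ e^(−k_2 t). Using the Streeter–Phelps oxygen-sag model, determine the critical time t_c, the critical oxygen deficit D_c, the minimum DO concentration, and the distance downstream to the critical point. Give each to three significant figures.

t_c ≈ 1.19 d; D_c ≈ 3.55 mg/L; min DO ≈ 6.65 mg/L; x_c ≈ 28.9 km

At the critical point dD/dt = 0, so k_d L₀ e^(−k_d t) = k_2 D. Substituting D(t) from the Streeter–Phelps equation and solving for t gives
t_c = ln[(k_2/k_d)(1 − D₀(k_2−k_d)/(k_d L₀))] / (k_2−k_d).
Here k_2−k_d = 0.9467 d⁻¹ and 1 − D₀(k_2−k_d)/(k_d L₀) = 1 − 3.15×0.9467/(0.0933×44.2) = 0.2769, so
t_c = ln(11.15 × 0.2769) / 0.9467 = 1.127 / 0.9467 = 1.190 d.
L(t_c) = L₀ e^(−k_d t_c) = 44.2 × 0.8949 = 39.55 mg/L, and at the critical point k_2 D_c = k_d L, so D_c = (0.0933/1.04) × 39.55 = 3.548 mg/L.
Minimum DO = C_s − D_c = 10.2 − 3.548 = 6.652 mg/L.
x_c = v t_c = 0.281 m/s × 1.190 d × 86400 s/d = 28900 m ≈ 28.9 km.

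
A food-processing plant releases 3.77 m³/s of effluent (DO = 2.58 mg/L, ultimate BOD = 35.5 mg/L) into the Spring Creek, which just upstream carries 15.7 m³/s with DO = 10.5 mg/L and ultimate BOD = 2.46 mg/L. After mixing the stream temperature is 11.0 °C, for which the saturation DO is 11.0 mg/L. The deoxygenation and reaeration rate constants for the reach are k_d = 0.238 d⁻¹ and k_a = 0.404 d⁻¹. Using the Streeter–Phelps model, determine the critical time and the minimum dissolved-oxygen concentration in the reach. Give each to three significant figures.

Mixed DO = (15.7×10.5 + 3.77×2.58)/(15.7+3.77) = 174.6/19.47 = 8.966 mg/L.
Mixed L₀ = (15.7×2.46 + 3.77×35.5)/(19.47) = 172.5/19.47 = 8.858 mg/L.
Initial deficit D₀ = C_s − DO₀ = 11.0 − 8.966 = 2.034 mg/L.
t_c = (1/0.1660) ln[(0.404/0.238)(1 − 2.034×0.1660/(0.238×8.858))] = 6.024 × ln(1.426) = 2.136 d.
D_c = (0.238/0.404) × 8.858 × e^(−0.238×2.136) = 0.5891 × 8.858 × 0.6014 = 3.138 mg/L.
Minimum DO = 11.0 − 3.138 = 7.862 mg/L.

t_c ≈ 2.14 d; minimum DO ≈ 7.86 mg/L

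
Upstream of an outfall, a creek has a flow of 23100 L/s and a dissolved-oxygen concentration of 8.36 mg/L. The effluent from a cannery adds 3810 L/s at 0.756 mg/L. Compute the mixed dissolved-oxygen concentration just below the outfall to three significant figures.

Flow-weighted mixing: C = (Q_r C_r + Q_w C_w)/(Q_r + Q_w)
= (23100×8.36 + 3810×0.756)/(23100 + 3810) = 196000/26910 = 7.283 mg/L.

7.28 mg/L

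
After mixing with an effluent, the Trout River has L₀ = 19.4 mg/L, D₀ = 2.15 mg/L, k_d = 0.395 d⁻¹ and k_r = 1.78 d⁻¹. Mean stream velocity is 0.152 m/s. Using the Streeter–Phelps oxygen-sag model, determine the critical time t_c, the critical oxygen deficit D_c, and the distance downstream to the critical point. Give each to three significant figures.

t_c ≈ 0.732 d; D_c ≈ 3.22 mg/L; x_c ≈ 9.61 km

t_c = [1/(k_r−k_d)] ln[(k_r/k_d)(1 − D₀(k_r−k_d)/(k_d L₀))]
= [1/(1.78−0.395)] ln[(1.78/0.395)(1 − 2.15×1.385/(0.395×19.4))]
= (1/1.385) ln[4.506 × 0.6114] = 0.7220 × ln(2.755) = 0.7220 × 1.013 = 0.7318 d.
D_c = (k_d/k_r) L₀ e^(−k_d t_c) = (0.395/1.78) × 19.4 × e^(−0.395×0.7318) = 0.2219 × 19.4 × 0.7490 = 3.224 mg/L.
x_c = v t_c = 0.152 m/s × 0.7318 d × 86400 s/d = 9610 m ≈ 9.61 km.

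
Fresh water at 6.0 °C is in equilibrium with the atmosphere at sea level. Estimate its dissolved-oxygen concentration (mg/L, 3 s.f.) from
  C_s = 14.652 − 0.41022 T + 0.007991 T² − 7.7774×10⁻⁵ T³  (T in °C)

C_s = 14.652 − 0.41022×6.0 + 0.007991×6.0² − 7.7774×10⁻⁵×6.0³ = 12.46 mg/L.

C_s ≈ 12.5 mg/L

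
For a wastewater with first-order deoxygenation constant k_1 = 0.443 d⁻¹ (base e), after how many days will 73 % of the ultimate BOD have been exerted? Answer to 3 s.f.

t ≈ 2.96 d

y/L₀ = 1 − e^(−k_1 t) = 0.73 ⇒ e^(−k_1 t) = 0.270
t = −ln(0.270) / 0.443 = 1.309 / 0.443 = 2.956 d.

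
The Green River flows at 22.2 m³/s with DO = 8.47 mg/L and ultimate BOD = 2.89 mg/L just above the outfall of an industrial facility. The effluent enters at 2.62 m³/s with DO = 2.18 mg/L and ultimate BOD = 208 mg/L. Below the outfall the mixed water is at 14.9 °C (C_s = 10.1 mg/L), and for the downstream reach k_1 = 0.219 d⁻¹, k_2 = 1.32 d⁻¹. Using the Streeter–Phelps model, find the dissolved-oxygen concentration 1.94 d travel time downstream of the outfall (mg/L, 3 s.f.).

DO ≈ 7.11 mg/L

Mixed DO = (22.2×8.47 + 2.62×2.18)/(22.2+2.62) = 193.7/24.82 = 7.806 mg/L.
Mixed L₀ = (22.2×2.89 + 2.62×208)/(24.82) = 609.1/24.82 = 24.54 mg/L.
Initial deficit D₀ = C_s − DO₀ = 10.1 − 7.806 = 2.294 mg/L.
D(1.94) = [0.219×24.54/(1.32−0.219)](e^(−0.219×1.94) − e^(−1.32×1.94)) + 2.294 e^(−1.32×1.94)
= 4.882 × (0.6539 − 0.07724) + 2.294 × 0.07724 = 2.992 mg/L.
DO = 10.1 − 2.992 = 7.108 mg/L.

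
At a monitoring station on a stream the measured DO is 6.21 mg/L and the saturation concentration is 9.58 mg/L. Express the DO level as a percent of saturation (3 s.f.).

64.8 % saturation

% saturation = C/C_s × 100 = 6.21/9.58 × 100 = 64.8 %.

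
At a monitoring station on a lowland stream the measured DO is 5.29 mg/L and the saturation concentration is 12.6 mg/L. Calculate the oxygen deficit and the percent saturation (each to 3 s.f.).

D ≈ 7.31 mg/L; 42.0 % saturation

D = C_s − C = 12.6 − 5.29 = 7.31 mg/L.
% saturation = 5.29/12.6 × 100 = 42.0 %.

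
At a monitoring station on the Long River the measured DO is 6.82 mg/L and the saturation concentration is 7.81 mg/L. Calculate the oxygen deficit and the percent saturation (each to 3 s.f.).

D ≈ 0.990 mg/L; 87.3 % saturation

D = C_s − C = 7.81 − 6.82 = 0.990 mg/L.
% saturation = 6.82/7.81 × 100 = 87.3 %.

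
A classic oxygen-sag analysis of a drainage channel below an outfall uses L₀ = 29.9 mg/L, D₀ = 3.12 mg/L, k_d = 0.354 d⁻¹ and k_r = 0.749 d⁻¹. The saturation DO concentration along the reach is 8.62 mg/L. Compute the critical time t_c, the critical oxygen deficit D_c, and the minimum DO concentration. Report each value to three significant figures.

t_c ≈ 1.58 d; D_c ≈ 8.07 mg/L; min DO ≈ 0.554 mg/L

t_c = [1/(k_r−k_d)] ln[(k_r/k_d)(1 − D₀(k_r−k_d)/(k_d L₀))]
= [1/(0.749−0.354)] ln[(0.749/0.354)(1 − 3.12×0.3950/(0.354×29.9))]
= (1/0.3950) ln[2.116 × 0.8836] = 2.532 × ln(1.869) = 2.532 × 0.6257 = 1.584 d.
L(t_c) = L₀ e^(−k_d t_c) = 29.9 × 0.5708 = 17.07 mg/L, and at the critical point k_r D_c = k_d L, so D_c = (0.354/0.749) × 17.07 = 8.066 mg/L.
Minimum DO = C_s − D_c = 8.62 − 8.066 = 0.5536 mg/L.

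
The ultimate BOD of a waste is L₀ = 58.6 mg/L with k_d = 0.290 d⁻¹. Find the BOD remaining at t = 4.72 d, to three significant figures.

L ≈ 14.9 mg/L

L_t = L₀ e^(−k_d t) = 58.6 × e^(−0.290×4.72) = 58.6 × 0.2544 = 14.91 mg/L.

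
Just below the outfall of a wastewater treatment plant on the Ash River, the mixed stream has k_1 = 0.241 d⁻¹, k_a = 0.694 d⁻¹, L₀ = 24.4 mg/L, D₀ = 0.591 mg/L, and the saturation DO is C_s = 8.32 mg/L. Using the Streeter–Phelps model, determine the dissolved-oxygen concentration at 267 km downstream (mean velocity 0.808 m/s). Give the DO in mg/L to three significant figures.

DO ≈ 4.03 mg/L

Travel time t = x/v = 267 km / (0.808 m/s) = 267000 m / 0.808 m/s = 330400 s = 3.825 d.
k_1 L₀/(k_a−k_1) = 0.241×24.4/(0.694−0.241) = 5.880/0.4530 = 12.98 mg/L.
e^(−k_1 t) = e^(−0.241×3.825) = 0.3978; e^(−k_a t) = e^(−0.694×3.825) = 0.07035.
D = 12.98 × (0.3978 − 0.07035) + 0.591 × 0.07035 = 4.251 + 0.04158 = 4.293 mg/L.
DO = C_s − D = 8.32 − 4.293 = 4.027 mg/L.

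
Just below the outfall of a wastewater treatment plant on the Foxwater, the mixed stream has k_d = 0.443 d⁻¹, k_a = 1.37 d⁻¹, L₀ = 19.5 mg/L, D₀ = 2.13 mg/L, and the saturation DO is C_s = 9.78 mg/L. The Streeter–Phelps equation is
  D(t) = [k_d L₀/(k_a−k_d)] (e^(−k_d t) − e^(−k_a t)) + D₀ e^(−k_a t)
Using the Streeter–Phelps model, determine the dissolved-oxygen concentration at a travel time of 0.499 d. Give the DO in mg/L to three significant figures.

DO ≈ 5.94 mg/L

k_d L₀/(k_a−k_d) = 0.443×19.5/(1.37−0.443) = 8.639/0.9270 = 9.319 mg/L.
e^(−k_d t) = e^(−0.443×0.4990) = 0.8017; e^(−k_a t) = e^(−1.37×0.4990) = 0.5048.
D = 9.319 × (0.8017 − 0.5048) + 2.13 × 0.5048 = 2.767 + 1.075 = 3.842 mg/L.
DO = C_s − D = 9.78 − 3.842 = 5.938 mg/L.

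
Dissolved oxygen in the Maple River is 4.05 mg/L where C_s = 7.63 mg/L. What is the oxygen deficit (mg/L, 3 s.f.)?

D = C_s − C = 7.63 − 4.05 = 3.58 mg/L.

D ≈ 3.58 mg/L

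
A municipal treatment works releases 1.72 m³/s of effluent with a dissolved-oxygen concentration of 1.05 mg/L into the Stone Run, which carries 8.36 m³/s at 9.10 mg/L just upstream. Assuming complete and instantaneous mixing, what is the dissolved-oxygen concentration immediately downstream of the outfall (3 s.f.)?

Flow-weighted mixing: C = (Q_r C_r + Q_w C_w)/(Q_r + Q_w)
= (8.36×9.10 + 1.72×1.05)/(8.36 + 1.72) = 77.88/10.08 = 7.726 mg/L.

7.73 mg/L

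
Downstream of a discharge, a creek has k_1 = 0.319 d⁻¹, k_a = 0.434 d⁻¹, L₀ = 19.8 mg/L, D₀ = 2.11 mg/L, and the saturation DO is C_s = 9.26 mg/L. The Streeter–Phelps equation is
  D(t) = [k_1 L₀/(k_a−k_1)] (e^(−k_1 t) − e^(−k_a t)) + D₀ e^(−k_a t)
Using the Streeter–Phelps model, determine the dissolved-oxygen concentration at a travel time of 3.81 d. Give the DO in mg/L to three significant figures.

DO ≈ 3.08 mg/L

k_1 L₀/(k_a−k_1) = 0.319×19.8/(0.434−0.319) = 6.316/0.1150 = 54.92 mg/L.
e^(−k_1 t) = e^(−0.319×3.810) = 0.2966; e^(−k_a t) = e^(−0.434×3.810) = 0.1914.
D = 54.92 × (0.2966 − 0.1914) + 2.11 × 0.1914 = 5.779 + 0.4038 = 6.183 mg/L.
DO = C_s − D = 9.26 − 6.183 = 3.077 mg/L.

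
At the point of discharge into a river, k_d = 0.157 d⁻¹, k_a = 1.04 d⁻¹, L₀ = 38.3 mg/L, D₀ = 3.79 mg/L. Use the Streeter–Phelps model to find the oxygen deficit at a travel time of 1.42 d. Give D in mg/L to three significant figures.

D ≈ 4.76 mg/L

k_d L₀/(k_a−k_d) = 0.157×38.3/(1.04−0.157) = 6.013/0.8830 = 6.810 mg/L.
e^(−k_d t) = e^(−0.157×1.420) = 0.8002; e^(−k_a t) = e^(−1.04×1.420) = 0.2284.
D = 6.810 × (0.8002 − 0.2284) + 3.79 × 0.2284 = 3.894 + 0.8655 = 4.759 mg/L.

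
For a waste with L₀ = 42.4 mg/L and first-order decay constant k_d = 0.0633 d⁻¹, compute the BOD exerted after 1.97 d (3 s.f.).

y_t = L₀(1 − e^(−k_d t)) = 42.4 × (1 − e^(−0.0633×1.97))
= 42.4 × (1 − 0.8828) = 42.4 × 0.1172 = 4.971 mg/L.

y ≈ 4.97 mg/L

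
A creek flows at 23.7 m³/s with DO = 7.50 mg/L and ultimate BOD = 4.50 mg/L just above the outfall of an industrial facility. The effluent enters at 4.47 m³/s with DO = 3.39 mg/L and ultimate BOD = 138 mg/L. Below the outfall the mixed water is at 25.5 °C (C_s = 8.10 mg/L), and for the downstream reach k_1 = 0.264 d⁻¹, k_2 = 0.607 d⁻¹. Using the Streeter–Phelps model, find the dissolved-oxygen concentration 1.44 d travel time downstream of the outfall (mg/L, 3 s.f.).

Mixed DO = (23.7×7.50 + 4.47×3.39)/(23.7+4.47) = 192.9/28.17 = 6.848 mg/L.
Mixed L₀ = (23.7×4.50 + 4.47×138)/(28.17) = 723.5/28.17 = 25.68 mg/L.
Initial deficit D₀ = C_s − DO₀ = 8.10 − 6.848 = 1.252 mg/L.
D(1.44) = [0.264×25.68/(0.607−0.264)](e^(−0.264×1.44) − e^(−0.607×1.44)) + 1.252 e^(−0.607×1.44)
= 19.77 × (0.6838 − 0.4172) + 1.252 × 0.4172 = 5.791 mg/L.
DO = 8.10 − 5.791 = 2.309 mg/L.

DO ≈ 2.31 mg/L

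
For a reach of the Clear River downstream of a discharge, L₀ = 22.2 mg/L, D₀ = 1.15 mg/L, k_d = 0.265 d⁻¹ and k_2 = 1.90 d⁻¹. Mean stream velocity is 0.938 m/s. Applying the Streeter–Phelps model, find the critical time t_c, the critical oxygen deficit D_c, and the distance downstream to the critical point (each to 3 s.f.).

t_c ≈ 0.969 d; D_c ≈ 2.39 mg/L; x_c ≈ 78.6 km

With k_2/k_d = 7.170 and 1 − D₀(k_2−k_d)/(k_d L₀) = 0.6804,
t_c = ln(7.170 × 0.6804) / (1.90 − 0.265) = ln(4.878) / 1.635 = 1.585/1.635 = 0.9693 d.
L(t_c) = L₀ e^(−k_d t_c) = 22.2 × 0.7735 = 17.17 mg/L, and at the critical point k_2 D_c = k_d L, so D_c = (0.265/1.90) × 17.17 = 2.395 mg/L.
x_c = v t_c = 0.938 m/s × 0.9693 d × 86400 s/d = 78550 m ≈ 78.6 km.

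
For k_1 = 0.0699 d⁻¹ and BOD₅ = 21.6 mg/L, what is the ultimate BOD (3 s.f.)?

L₀ ≈ 73.2 mg/L

BOD₅ = L₀(1 − e^(−5k_1)) ⇒ L₀ = BOD₅ / (1 − e^(−5×0.0699))
= 21.6 / (1 − 0.7050) = 21.6 / 0.2950 = 73.23 mg/L.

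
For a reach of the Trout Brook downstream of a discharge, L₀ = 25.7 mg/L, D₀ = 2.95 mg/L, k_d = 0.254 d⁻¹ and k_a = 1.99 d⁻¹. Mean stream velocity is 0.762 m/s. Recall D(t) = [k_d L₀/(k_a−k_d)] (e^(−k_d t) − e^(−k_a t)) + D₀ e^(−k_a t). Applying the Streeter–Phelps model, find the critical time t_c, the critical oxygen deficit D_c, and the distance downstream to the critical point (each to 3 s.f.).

t_c = [1/(k_a−k_d)] ln[(k_a/k_d)(1 − D₀(k_a−k_d)/(k_d L₀))]
= [1/(1.99−0.254)] ln[(1.99/0.254)(1 − 2.95×1.736/(0.254×25.7))]
= (1/1.736) ln[7.835 × 0.2155] = 0.5760 × ln(1.688) = 0.5760 × 0.5237 = 0.3016 d.
L(t_c) = L₀ e^(−k_d t_c) = 25.7 × 0.9262 = 23.80 mg/L, and at the critical point k_a D_c = k_d L, so D_c = (0.254/1.99) × 23.80 = 3.038 mg/L.
x_c = v t_c = 0.762 m/s × 0.3016 d × 86400 s/d = 19860 m ≈ 19.9 km.

t_c ≈ 0.302 d; D_c ≈ 3.04 mg/L; x_c ≈ 19.9 km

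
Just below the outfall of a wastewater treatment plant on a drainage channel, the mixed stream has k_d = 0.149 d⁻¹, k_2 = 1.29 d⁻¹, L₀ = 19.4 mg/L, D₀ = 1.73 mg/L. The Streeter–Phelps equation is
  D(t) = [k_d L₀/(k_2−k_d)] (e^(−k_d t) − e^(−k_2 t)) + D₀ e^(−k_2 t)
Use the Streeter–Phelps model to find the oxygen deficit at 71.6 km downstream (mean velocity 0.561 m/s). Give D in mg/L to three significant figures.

Travel time t = x/v = 71.6 km / (0.561 m/s) = 71600 m / 0.561 m/s = 127600 s = 1.477 d.
k_d L₀/(k_2−k_d) = 0.149×19.4/(1.29−0.149) = 2.891/1.141 = 2.533 mg/L.
e^(−k_d t) = e^(−0.149×1.477) = 0.8024; e^(−k_2 t) = e^(−1.29×1.477) = 0.1487.
D = 2.533 × (0.8024 − 0.1487) + 1.73 × 0.1487 = 1.656 + 0.2573 = 1.913 mg/L.

D ≈ 1.91 mg/L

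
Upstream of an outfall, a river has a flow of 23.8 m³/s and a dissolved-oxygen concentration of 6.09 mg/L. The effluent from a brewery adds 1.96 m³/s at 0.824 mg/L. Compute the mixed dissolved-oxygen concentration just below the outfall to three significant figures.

Flow-weighted mixing: C = (Q_r C_r + Q_w C_w)/(Q_r + Q_w)
= (23.8×6.09 + 1.96×0.824)/(23.8 + 1.96) = 146.6/25.76 = 5.689 mg/L.

5.69 mg/L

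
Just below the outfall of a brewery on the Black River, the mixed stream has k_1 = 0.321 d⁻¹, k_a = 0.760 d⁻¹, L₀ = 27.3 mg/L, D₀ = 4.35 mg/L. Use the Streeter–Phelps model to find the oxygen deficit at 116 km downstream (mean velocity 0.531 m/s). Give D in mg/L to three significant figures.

Travel time t = x/v = 116 km / (0.531 m/s) = 116000 m / 0.531 m/s = 218500 s = 2.528 d.
k_1 L₀/(k_a−k_1) = 0.321×27.3/(0.760−0.321) = 8.763/0.4390 = 19.96 mg/L.
e^(−k_1 t) = e^(−0.321×2.528) = 0.4441; e^(−k_a t) = e^(−0.760×2.528) = 0.1464.
D = 19.96 × (0.4441 − 0.1464) + 4.35 × 0.1464 = 5.944 + 0.6367 = 6.581 mg/L.

D ≈ 6.58 mg/L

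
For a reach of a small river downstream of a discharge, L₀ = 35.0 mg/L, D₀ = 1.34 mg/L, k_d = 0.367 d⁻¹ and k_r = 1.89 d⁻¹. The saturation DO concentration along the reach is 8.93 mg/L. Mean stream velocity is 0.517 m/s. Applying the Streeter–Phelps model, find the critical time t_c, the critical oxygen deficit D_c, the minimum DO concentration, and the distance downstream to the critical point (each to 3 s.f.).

At the critical point dD/dt = 0, so k_d L₀ e^(−k_d t) = k_r D. Substituting D(t) from the Streeter–Phelps equation and solving for t gives
t_c = ln[(k_r/k_d)(1 − D₀(k_r−k_d)/(k_d L₀))] / (k_r−k_d).
Here k_r−k_d = 1.523 d⁻¹ and 1 − D₀(k_r−k_d)/(k_d L₀) = 1 − 1.34×1.523/(0.367×35.0) = 0.8411, so
t_c = ln(5.150 × 0.8411) / 1.523 = 1.466 / 1.523 = 0.9625 d.
D_c = (k_d/k_r) L₀ e^(−k_d t_c) = (0.367/1.89) × 35.0 × e^(−0.367×0.9625) = 0.1942 × 35.0 × 0.7024 = 4.774 mg/L.
Minimum DO = C_s − D_c = 8.93 − 4.774 = 4.156 mg/L.
x_c = v t_c = 0.517 m/s × 0.9625 d × 86400 s/d = 43000 m ≈ 43.0 km.

t_c ≈ 0.963 d; D_c ≈ 4.77 mg/L; min DO ≈ 4.16 mg/L; x_c ≈ 43.0 km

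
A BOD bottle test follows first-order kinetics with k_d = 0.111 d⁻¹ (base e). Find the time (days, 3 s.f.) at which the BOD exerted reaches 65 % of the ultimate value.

t ≈ 9.46 d

y/L₀ = 1 − e^(−k_d t) = 0.65 ⇒ e^(−k_d t) = 0.350
t = −ln(0.350) / 0.111 = 1.050 / 0.111 = 9.458 d.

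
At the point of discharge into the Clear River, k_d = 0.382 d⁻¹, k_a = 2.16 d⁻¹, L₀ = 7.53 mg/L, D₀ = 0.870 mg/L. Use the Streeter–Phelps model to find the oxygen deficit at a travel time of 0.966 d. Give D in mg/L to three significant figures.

k_d L₀/(k_a−k_d) = 0.382×7.53/(2.16−0.382) = 2.876/1.778 = 1.618 mg/L.
e^(−k_d t) = e^(−0.382×0.9660) = 0.6914; e^(−k_a t) = e^(−2.16×0.9660) = 0.1241.
D = 1.618 × (0.6914 − 0.1241) + 0.870 × 0.1241 = 0.9178 + 0.1080 = 1.026 mg/L.

D ≈ 1.03 mg/L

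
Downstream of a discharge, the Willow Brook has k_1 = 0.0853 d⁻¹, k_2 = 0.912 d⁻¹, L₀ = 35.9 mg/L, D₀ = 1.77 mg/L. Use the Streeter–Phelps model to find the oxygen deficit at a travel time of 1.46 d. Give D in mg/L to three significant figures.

k_1 L₀/(k_2−k_1) = 0.0853×35.9/(0.912−0.0853) = 3.062/0.8267 = 3.704 mg/L.
e^(−k_1 t) = e^(−0.0853×1.460) = 0.8829; e^(−k_2 t) = e^(−0.912×1.460) = 0.2641.
D = 3.704 × (0.8829 − 0.2641) + 1.77 × 0.2641 = 2.292 + 0.4674 = 2.760 mg/L.

D ≈ 2.76 mg/L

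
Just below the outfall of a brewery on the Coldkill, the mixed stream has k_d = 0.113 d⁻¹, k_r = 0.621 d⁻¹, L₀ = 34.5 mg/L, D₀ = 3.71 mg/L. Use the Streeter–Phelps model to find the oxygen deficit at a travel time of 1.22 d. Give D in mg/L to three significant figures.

D ≈ 4.83 mg/L

k_d L₀/(k_r−k_d) = 0.113×34.5/(0.621−0.113) = 3.899/0.5080 = 7.674 mg/L.
e^(−k_d t) = e^(−0.113×1.220) = 0.8712; e^(−k_r t) = e^(−0.621×1.220) = 0.4688.
D = 7.674 × (0.8712 − 0.4688) + 3.71 × 0.4688 = 3.088 + 1.739 = 4.828 mg/L.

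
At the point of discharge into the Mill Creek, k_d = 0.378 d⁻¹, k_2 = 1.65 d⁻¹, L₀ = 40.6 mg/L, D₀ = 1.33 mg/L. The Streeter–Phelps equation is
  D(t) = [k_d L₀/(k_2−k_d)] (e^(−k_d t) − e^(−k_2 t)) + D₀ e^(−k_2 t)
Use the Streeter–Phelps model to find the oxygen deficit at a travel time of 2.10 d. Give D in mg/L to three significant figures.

D ≈ 5.12 mg/L

k_d L₀/(k_2−k_d) = 0.378×40.6/(1.65−0.378) = 15.35/1.272 = 12.07 mg/L.
e^(−k_d t) = e^(−0.378×2.100) = 0.4521; e^(−k_2 t) = e^(−1.65×2.100) = 0.03127.
D = 12.07 × (0.4521 − 0.03127) + 1.33 × 0.03127 = 5.078 + 0.04159 = 5.119 mg/L.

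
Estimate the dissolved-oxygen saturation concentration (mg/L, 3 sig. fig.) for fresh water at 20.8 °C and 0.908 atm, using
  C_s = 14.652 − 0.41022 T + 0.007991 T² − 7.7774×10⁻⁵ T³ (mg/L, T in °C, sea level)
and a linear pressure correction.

C_s ≈ 8.06 mg/L

At sea level: C_s = 14.652 − 0.41022×20.8 + 0.007991×20.8² − 7.7774×10⁻⁵×20.8³ = 8.877 mg/L.
Pressure correction: C_s' = 8.877 × 0.908 = 8.060 mg/L.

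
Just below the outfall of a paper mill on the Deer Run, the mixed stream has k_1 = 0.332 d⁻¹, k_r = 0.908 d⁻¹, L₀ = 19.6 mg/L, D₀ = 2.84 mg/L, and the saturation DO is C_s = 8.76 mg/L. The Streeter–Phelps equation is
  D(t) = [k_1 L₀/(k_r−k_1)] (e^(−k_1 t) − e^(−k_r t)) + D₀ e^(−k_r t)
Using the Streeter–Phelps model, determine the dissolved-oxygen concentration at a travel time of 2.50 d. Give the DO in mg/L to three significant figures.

k_1 L₀/(k_r−k_1) = 0.332×19.6/(0.908−0.332) = 6.507/0.5760 = 11.30 mg/L.
e^(−k_1 t) = e^(−0.332×2.500) = 0.4360; e^(−k_r t) = e^(−0.908×2.500) = 0.1033.
D = 11.30 × (0.4360 − 0.1033) + 2.84 × 0.1033 = 3.759 + 0.2934 = 4.052 mg/L.
DO = C_s − D = 8.76 − 4.052 = 4.708 mg/L.

DO ≈ 4.71 mg/L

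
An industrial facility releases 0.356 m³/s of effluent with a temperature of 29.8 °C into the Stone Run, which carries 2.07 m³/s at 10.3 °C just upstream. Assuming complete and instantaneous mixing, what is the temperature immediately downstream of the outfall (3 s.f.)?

Flow-weighted mixing: C = (Q_r C_r + Q_w C_w)/(Q_r + Q_w)
= (2.07×10.3 + 0.356×29.8)/(2.07 + 0.356) = 31.93/2.426 = 13.16 °C.

13.2 °C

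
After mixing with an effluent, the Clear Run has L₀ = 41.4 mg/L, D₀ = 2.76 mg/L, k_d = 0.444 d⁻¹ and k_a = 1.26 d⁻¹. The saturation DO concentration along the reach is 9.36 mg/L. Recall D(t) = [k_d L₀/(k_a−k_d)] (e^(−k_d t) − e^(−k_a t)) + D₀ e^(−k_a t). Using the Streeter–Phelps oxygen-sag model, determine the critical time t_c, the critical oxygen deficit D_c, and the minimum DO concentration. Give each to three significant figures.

t_c ≈ 1.12 d; D_c ≈ 8.88 mg/L; min DO ≈ 0.480 mg/L

t_c = [1/(k_a−k_d)] ln[(k_a/k_d)(1 − D₀(k_a−k_d)/(k_d L₀))]
= [1/(1.26−0.444)] ln[(1.26/0.444)(1 − 2.76×0.8160/(0.444×41.4))]
= (1/0.8160) ln[2.838 × 0.8775] = 1.225 × ln(2.490) = 1.225 × 0.9123 = 1.118 d.
D_c = (k_d/k_a) L₀ e^(−k_d t_c) = (0.444/1.26) × 41.4 × e^(−0.444×1.118) = 0.3524 × 41.4 × 0.6087 = 8.880 mg/L.
Minimum DO = C_s − D_c = 9.36 − 8.880 = 0.4798 mg/L.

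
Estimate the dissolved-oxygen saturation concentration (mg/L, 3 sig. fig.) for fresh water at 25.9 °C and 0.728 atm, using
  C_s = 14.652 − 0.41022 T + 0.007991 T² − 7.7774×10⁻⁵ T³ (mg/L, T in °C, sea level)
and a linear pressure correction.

At sea level: C_s = 14.652 − 0.41022×25.9 + 0.007991×25.9² − 7.7774×10⁻⁵×25.9³ = 8.037 mg/L.
Pressure correction: C_s' = 8.037 × 0.728 = 5.851 mg/L.

C_s ≈ 5.85 mg/L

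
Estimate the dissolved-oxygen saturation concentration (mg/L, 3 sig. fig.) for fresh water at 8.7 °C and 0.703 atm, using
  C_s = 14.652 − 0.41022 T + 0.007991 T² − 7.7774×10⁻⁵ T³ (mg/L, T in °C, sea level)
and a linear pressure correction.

C_s ≈ 8.18 mg/L

At sea level: C_s = 14.652 − 0.41022×8.7 + 0.007991×8.7² − 7.7774×10⁻⁵×8.7³ = 11.64 mg/L.
Pressure correction: C_s' = 11.64 × 0.703 = 8.181 mg/L.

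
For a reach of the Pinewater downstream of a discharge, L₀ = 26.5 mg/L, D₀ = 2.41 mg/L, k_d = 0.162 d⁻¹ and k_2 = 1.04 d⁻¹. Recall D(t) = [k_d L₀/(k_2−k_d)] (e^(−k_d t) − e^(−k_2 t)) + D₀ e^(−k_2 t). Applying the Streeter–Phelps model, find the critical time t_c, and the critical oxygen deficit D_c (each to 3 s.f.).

t_c ≈ 1.34 d; D_c ≈ 3.32 mg/L

With k_2/k_d = 6.420 and 1 − D₀(k_2−k_d)/(k_d L₀) = 0.5071,
t_c = ln(6.420 × 0.5071) / (1.04 − 0.162) = ln(3.256) / 0.8780 = 1.180/0.8780 = 1.344 d.
D_c = (k_d/k_2) L₀ e^(−k_d t_c) = (0.162/1.04) × 26.5 × e^(−0.162×1.344) = 0.1558 × 26.5 × 0.8043 = 3.320 mg/L.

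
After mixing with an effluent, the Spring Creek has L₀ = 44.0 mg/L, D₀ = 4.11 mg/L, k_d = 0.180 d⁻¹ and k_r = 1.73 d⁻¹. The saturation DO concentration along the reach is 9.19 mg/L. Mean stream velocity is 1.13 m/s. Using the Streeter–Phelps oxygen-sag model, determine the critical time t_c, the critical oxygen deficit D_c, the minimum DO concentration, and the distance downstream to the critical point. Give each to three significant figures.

t_c ≈ 0.407 d; D_c ≈ 4.25 mg/L; min DO ≈ 4.94 mg/L; x_c ≈ 39.8 km

With k_r/k_d = 9.611 and 1 − D₀(k_r−k_d)/(k_d L₀) = 0.1956,
t_c = ln(9.611 × 0.1956) / (1.73 − 0.180) = ln(1.880) / 1.550 = 0.6315/1.550 = 0.4074 d.
L(t_c) = L₀ e^(−k_d t_c) = 44.0 × 0.9293 = 40.89 mg/L, and at the critical point k_r D_c = k_d L, so D_c = (0.180/1.73) × 40.89 = 4.254 mg/L.
Minimum DO = C_s − D_c = 9.19 − 4.254 = 4.936 mg/L.
x_c = v t_c = 1.13 m/s × 0.4074 d × 86400 s/d = 39770 m ≈ 39.8 km.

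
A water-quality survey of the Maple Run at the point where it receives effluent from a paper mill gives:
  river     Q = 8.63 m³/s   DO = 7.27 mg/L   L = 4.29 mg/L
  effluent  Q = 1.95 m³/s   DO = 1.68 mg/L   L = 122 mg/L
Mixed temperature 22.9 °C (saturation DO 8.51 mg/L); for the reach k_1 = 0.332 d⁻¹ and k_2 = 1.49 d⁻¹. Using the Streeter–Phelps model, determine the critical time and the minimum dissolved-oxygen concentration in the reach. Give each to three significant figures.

t_c ≈ 0.983 d; minimum DO ≈ 4.33 mg/L

Mixed DO = (8.63×7.27 + 1.95×1.68)/(8.63+1.95) = 66.02/10.58 = 6.240 mg/L.
Mixed L₀ = (8.63×4.29 + 1.95×122)/(10.58) = 274.9/10.58 = 25.99 mg/L.
Initial deficit D₀ = C_s − DO₀ = 8.51 − 6.240 = 2.270 mg/L.
t_c = (1/1.158) ln[(1.49/0.332)(1 − 2.270×1.158/(0.332×25.99))] = 0.8636 × ln(3.120) = 0.9827 d.
D_c = (0.332/1.49) × 25.99 × e^(−0.332×0.9827) = 0.2228 × 25.99 × 0.7216 = 4.178 mg/L.
Minimum DO = 8.51 − 4.178 = 4.332 mg/L.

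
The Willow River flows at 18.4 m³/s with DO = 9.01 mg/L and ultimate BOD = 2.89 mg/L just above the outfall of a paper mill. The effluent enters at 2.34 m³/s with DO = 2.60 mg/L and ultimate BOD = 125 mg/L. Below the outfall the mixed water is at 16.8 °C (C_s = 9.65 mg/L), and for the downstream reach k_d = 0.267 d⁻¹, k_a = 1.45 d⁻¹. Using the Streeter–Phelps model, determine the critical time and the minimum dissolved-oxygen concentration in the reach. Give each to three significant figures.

Mixed DO = (18.4×9.01 + 2.34×2.60)/(18.4+2.34) = 171.9/20.74 = 8.287 mg/L.
Mixed L₀ = (18.4×2.89 + 2.34×125)/(20.74) = 345.7/20.74 = 16.67 mg/L.
Initial deficit D₀ = C_s − DO₀ = 9.65 − 8.287 = 1.363 mg/L.
t_c = (1/1.183) ln[(1.45/0.267)(1 − 1.363×1.183/(0.267×16.67))] = 0.8453 × ln(3.463) = 1.050 d.
D_c = (0.267/1.45) × 16.67 × e^(−0.267×1.050) = 0.1841 × 16.67 × 0.7555 = 2.319 mg/L.
Minimum DO = 9.65 − 2.319 = 7.331 mg/L.

t_c ≈ 1.05 d; minimum DO ≈ 7.33 mg/L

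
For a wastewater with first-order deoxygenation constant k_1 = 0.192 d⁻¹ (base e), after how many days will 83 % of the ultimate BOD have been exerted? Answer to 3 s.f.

y/L₀ = 1 − e^(−k_1 t) = 0.83 ⇒ e^(−k_1 t) = 0.170
t = −ln(0.170) / 0.192 = 1.772 / 0.192 = 9.229 d.

t ≈ 9.23 d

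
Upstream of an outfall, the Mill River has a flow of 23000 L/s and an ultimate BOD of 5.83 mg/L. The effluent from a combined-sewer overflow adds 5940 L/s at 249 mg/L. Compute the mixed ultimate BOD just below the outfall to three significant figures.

55.7 mg/L

Flow-weighted mixing: C = (Q_r C_r + Q_w C_w)/(Q_r + Q_w)
= (23000×5.83 + 5940×249)/(23000 + 5940) = 1.613×10^6/28940 = 55.74 mg/L.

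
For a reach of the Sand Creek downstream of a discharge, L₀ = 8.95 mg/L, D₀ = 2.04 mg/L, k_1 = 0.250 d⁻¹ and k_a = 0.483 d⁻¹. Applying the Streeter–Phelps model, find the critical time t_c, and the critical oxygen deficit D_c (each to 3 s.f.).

t_c = [1/(k_a−k_1)] ln[(k_a/k_1)(1 − D₀(k_a−k_1)/(k_1 L₀))]
= [1/(0.483−0.250)] ln[(0.483/0.250)(1 − 2.04×0.2330/(0.250×8.95))]
= (1/0.2330) ln[1.932 × 0.7876] = 4.292 × ln(1.522) = 4.292 × 0.4197 = 1.801 d.
L(t_c) = L₀ e^(−k_1 t_c) = 8.95 × 0.6374 = 5.705 mg/L, and at the critical point k_a D_c = k_1 L, so D_c = (0.250/0.483) × 5.705 = 2.953 mg/L.

t_c ≈ 1.80 d; D_c ≈ 2.95 mg/L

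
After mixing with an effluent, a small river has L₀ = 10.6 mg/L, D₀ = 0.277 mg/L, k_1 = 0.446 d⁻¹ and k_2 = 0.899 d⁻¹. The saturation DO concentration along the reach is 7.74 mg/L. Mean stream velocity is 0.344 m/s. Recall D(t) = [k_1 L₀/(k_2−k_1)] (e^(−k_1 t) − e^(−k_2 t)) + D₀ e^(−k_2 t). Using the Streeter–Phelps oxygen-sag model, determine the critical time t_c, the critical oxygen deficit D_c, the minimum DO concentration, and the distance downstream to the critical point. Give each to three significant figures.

With k_2/k_1 = 2.016 and 1 − D₀(k_2−k_1)/(k_1 L₀) = 0.9735,
t_c = ln(2.016 × 0.9735) / (0.899 − 0.446) = ln(1.962) / 0.4530 = 0.6741/0.4530 = 1.488 d.
D_c = (k_1/k_2) L₀ e^(−k_1 t_c) = (0.446/0.899) × 10.6 × e^(−0.446×1.488) = 0.4961 × 10.6 × 0.5150 = 2.708 mg/L.
Minimum DO = C_s − D_c = 7.74 − 2.708 = 5.032 mg/L.
x_c = v t_c = 0.344 m/s × 1.488 d × 86400 s/d = 44230 m ≈ 44.2 km.

t_c ≈ 1.49 d; D_c ≈ 2.71 mg/L; min DO ≈ 5.03 mg/L; x_c ≈ 44.2 km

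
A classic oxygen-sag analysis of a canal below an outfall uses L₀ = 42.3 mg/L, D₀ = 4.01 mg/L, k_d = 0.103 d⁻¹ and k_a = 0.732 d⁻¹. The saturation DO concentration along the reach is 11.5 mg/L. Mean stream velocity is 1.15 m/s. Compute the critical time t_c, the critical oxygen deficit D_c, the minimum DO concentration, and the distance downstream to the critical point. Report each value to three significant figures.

t_c ≈ 1.74 d; D_c ≈ 4.97 mg/L; min DO ≈ 6.53 mg/L; x_c ≈ 173 km

t_c = [1/(k_a−k_d)] ln[(k_a/k_d)(1 − D₀(k_a−k_d)/(k_d L₀))]
= [1/(0.732−0.103)] ln[(0.732/0.103)(1 − 4.01×0.6290/(0.103×42.3))]
= (1/0.6290) ln[7.107 × 0.4211] = 1.590 × ln(2.993) = 1.590 × 1.096 = 1.743 d.
L(t_c) = L₀ e^(−k_d t_c) = 42.3 × 0.8357 = 35.35 mg/L, and at the critical point k_a D_c = k_d L, so D_c = (0.103/0.732) × 35.35 = 4.974 mg/L.
Minimum DO = C_s − D_c = 11.5 − 4.974 = 6.526 mg/L.
x_c = v t_c = 1.15 m/s × 1.743 d × 86400 s/d = 173100 m ≈ 173 km.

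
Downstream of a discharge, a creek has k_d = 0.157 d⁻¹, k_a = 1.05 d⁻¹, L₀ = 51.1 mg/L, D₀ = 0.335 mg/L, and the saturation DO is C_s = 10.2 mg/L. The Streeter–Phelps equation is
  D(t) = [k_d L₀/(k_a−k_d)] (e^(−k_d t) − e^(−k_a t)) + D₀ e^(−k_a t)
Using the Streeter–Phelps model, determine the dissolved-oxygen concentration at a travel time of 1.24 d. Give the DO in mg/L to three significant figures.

k_d L₀/(k_a−k_d) = 0.157×51.1/(1.05−0.157) = 8.023/0.8930 = 8.984 mg/L.
e^(−k_d t) = e^(−0.157×1.240) = 0.8231; e^(−k_a t) = e^(−1.05×1.240) = 0.2720.
D = 8.984 × (0.8231 − 0.2720) + 0.335 × 0.2720 = 4.951 + 0.09112 = 5.042 mg/L.
DO = C_s − D = 10.2 − 5.042 = 5.158 mg/L.

DO ≈ 5.16 mg/L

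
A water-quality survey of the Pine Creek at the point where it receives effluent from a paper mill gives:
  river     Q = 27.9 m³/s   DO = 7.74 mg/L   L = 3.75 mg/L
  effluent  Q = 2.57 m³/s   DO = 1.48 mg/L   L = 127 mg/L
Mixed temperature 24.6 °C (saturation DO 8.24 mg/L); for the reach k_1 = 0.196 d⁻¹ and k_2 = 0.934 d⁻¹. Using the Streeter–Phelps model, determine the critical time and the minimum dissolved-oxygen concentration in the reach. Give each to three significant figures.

t_c ≈ 1.68 d; minimum DO ≈ 6.11 mg/L

Mixed DO = (27.9×7.74 + 2.57×1.48)/(27.9+2.57) = 219.7/30.47 = 7.212 mg/L.
Mixed L₀ = (27.9×3.75 + 2.57×127)/(30.47) = 431.0/30.47 = 14.15 mg/L.
Initial deficit D₀ = C_s − DO₀ = 8.24 − 7.212 = 1.028 mg/L.
t_c = (1/0.7380) ln[(0.934/0.196)(1 − 1.028×0.7380/(0.196×14.15))] = 1.355 × ln(3.461) = 1.682 d.
D_c = (0.196/0.934) × 14.15 × e^(−0.196×1.682) = 0.2099 × 14.15 × 0.7191 = 2.135 mg/L.
Minimum DO = 8.24 − 2.135 = 6.105 mg/L.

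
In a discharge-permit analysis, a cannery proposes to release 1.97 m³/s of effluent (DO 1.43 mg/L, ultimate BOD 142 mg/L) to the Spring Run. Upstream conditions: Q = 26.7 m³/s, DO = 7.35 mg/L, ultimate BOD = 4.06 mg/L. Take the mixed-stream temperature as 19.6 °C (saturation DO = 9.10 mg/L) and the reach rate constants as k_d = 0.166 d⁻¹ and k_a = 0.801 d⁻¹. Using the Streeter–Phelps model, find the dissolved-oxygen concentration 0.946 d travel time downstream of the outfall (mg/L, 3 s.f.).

Mixed DO = (26.7×7.35 + 1.97×1.43)/(26.7+1.97) = 199.1/28.67 = 6.943 mg/L.
Mixed L₀ = (26.7×4.06 + 1.97×142)/(28.67) = 388.1/28.67 = 13.54 mg/L.
Initial deficit D₀ = C_s − DO₀ = 9.10 − 6.943 = 2.157 mg/L.
D(0.946) = [0.166×13.54/(0.801−0.166)](e^(−0.166×0.946) − e^(−0.801×0.946)) + 2.157 e^(−0.801×0.946)
= 3.539 × (0.8547 − 0.4687) + 2.157 × 0.4687 = 2.377 mg/L.
DO = 9.10 − 2.377 = 6.723 mg/L.

DO ≈ 6.72 mg/L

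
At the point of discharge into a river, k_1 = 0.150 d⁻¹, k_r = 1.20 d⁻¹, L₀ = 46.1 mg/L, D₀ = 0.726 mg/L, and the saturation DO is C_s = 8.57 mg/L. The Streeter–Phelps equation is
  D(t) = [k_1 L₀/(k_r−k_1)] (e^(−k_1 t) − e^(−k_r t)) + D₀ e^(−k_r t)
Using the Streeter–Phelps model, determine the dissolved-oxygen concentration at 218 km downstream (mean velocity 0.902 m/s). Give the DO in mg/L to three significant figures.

Travel time t = x/v = 218 km / (0.902 m/s) = 218000 m / 0.902 m/s = 241700 s = 2.797 d.
k_1 L₀/(k_r−k_1) = 0.150×46.1/(1.20−0.150) = 6.915/1.050 = 6.586 mg/L.
e^(−k_1 t) = e^(−0.150×2.797) = 0.6573; e^(−k_r t) = e^(−1.20×2.797) = 0.03485.
D = 6.586 × (0.6573 − 0.03485) + 0.726 × 0.03485 = 4.099 + 0.02530 = 4.125 mg/L.
DO = C_s − D = 8.57 − 4.125 = 4.445 mg/L.

DO ≈ 4.45 mg/L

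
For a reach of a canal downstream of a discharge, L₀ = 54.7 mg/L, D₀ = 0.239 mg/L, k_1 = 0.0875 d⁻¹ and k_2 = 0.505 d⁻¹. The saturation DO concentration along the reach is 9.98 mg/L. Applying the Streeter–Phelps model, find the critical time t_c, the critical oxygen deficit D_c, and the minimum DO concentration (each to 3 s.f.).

t_c ≈ 4.15 d; D_c ≈ 6.59 mg/L; min DO ≈ 3.39 mg/L

With k_2/k_1 = 5.771 and 1 − D₀(k_2−k_1)/(k_1 L₀) = 0.9792,
t_c = ln(5.771 × 0.9792) / (0.505 − 0.0875) = ln(5.651) / 0.4175 = 1.732/0.4175 = 4.148 d.
D_c = (k_1/k_2) L₀ e^(−k_1 t_c) = (0.0875/0.505) × 54.7 × e^(−0.0875×4.148) = 0.1733 × 54.7 × 0.6956 = 6.593 mg/L.
Minimum DO = C_s − D_c = 9.98 − 6.593 = 3.387 mg/L.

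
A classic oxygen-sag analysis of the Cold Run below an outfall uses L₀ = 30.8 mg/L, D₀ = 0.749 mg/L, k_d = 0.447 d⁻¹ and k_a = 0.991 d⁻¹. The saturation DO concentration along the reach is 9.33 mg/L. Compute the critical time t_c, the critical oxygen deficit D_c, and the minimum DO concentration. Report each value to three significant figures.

With k_a/k_d = 2.217 and 1 − D₀(k_a−k_d)/(k_d L₀) = 0.9704,
t_c = ln(2.217 × 0.9704) / (0.991 − 0.447) = ln(2.151) / 0.5440 = 0.7661/0.5440 = 1.408 d.
L(t_c) = L₀ e^(−k_d t_c) = 30.8 × 0.5329 = 16.41 mg/L, and at the critical point k_a D_c = k_d L, so D_c = (0.447/0.991) × 16.41 = 7.403 mg/L.
Minimum DO = C_s − D_c = 9.33 − 7.403 = 1.927 mg/L.

t_c ≈ 1.41 d; D_c ≈ 7.40 mg/L; min DO ≈ 1.93 mg/L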